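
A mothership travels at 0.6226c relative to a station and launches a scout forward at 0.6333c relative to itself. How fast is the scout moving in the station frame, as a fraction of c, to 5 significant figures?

Compose boost 2: (0.6333 + 0.6226)/(1 + 0.6333×0.6226) = 1.2559/1.394293 = 0.90074

u ≈ 0.90074c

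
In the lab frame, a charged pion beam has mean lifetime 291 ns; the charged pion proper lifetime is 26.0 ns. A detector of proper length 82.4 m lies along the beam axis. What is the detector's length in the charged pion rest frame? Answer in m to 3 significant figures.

L ≈ 7.36 m

Time dilation ⇒ γ = Δt/τ₀ = 291/26.0 = 11.192
Length contraction: L = L₀/γ = 82.4/11.192 = 7.36 m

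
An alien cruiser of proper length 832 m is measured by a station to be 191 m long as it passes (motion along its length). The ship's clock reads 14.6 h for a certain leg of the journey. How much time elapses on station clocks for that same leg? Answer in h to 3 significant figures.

Length contraction ⇒ γ = L₀/L = 832/191 = 4.3560
Time dilation: Δt = γτ₀ = 4.3560 × 14.6 h = 63.6 h

Δt ≈ 63.6 h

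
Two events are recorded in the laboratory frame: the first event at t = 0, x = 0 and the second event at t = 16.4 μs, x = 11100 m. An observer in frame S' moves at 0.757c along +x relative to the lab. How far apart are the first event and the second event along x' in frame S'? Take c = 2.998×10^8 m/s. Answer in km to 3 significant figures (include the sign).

Δx' ≈ 11.3 km

γ = 1/√(1 − 0.757²) = 1.5304
Δx' = γ(Δx − vΔt) = 1.5304 × (11100 m − 0.757×(2.998×10^8 m/s)×16.4×10^-6 s)
= 1.5304 × (7378.0 m) = 11.3 km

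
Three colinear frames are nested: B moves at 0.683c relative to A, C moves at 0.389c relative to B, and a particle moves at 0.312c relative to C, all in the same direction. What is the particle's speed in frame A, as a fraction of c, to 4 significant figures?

u ≈ 0.9167c

Compose boost 2: (0.389 + 0.683)/(1 + 0.389×0.683) = 1.072/1.26569 = 0.846971
Compose boost 3: (0.312 + 0.846971)/(1 + 0.312×0.846971) = 1.15897/1.26425 = 0.9167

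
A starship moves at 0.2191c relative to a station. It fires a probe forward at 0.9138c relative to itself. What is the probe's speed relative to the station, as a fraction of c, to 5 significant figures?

u ≈ 0.94392c

Relativistic velocity addition: u = (u' + v)/(1 + u'v/c²)
= (0.9138 + 0.2191)/(1 + 0.9138×0.2191) = 1.1329/1.200214 = 0.94392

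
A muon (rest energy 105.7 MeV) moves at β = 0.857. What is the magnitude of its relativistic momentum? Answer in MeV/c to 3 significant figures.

p ≈ 176 MeV/c

γ = 1/√(1 − 0.857²) = 1.9406
p = γβm₀c = 1.9406 × 0.857 × 105.7 MeV/c = 176 MeV/c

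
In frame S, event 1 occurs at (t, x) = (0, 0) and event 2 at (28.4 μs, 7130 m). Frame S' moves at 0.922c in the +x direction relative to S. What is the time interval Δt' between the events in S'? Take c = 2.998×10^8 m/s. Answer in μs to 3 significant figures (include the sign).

Δt' ≈ 16.7 μs

γ = 1/√(1 − 0.922²) = 2.5827
Δt' = γ(Δt − vΔx/c²) = 2.5827 × (28.4 μs − 0.922×7130 m / (2.998×10^8 m/s))
= 2.5827 × (6.4725 μs) = 16.7 μs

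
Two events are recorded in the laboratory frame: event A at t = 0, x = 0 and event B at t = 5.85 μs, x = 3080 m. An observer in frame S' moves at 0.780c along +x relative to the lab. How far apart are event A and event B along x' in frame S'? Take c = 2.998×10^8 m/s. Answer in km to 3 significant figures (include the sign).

γ = 1/√(1 − 0.780²) = 1.5980
Δx' = γ(Δx − vΔt) = 1.5980 × (3080 m − 0.780×(2.998×10^8 m/s)×5.85×10^-6 s)
= 1.5980 × (1712.0 m) = 2.74 km

Δx' ≈ 2.74 km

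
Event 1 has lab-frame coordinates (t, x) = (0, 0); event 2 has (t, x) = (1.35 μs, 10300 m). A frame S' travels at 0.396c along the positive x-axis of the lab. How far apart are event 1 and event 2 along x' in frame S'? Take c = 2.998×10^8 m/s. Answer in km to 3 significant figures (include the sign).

Δx' ≈ 11.0 km

γ = 1/√(1 − 0.396²) = 1.0890
Δx' = γ(Δx − vΔt) = 1.0890 × (10300 m − 0.396×(2.998×10^8 m/s)×1.35×10^-6 s)
= 1.0890 × (10140 m) = 11.0 km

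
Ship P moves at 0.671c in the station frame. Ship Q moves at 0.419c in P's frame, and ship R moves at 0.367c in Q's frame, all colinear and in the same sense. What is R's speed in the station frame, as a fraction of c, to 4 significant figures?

u ≈ 0.9280c

Compose boost 2: (0.419 + 0.671)/(1 + 0.419×0.671) = 1.090/1.28115 = 0.850799
Compose boost 3: (0.367 + 0.850799)/(1 + 0.367×0.850799) = 1.21780/1.31224 = 0.9280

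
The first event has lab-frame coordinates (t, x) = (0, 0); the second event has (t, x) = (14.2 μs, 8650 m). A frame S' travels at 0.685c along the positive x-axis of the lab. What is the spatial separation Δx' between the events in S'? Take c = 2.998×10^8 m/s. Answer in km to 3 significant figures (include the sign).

γ = 1/√(1 − 0.685²) = 1.3726
Δx' = γ(Δx − vΔt) = 1.3726 × (8650 m − 0.685×(2.998×10^8 m/s)×14.2×10^-6 s)
= 1.3726 × (5733.8 m) = 7.87 km

Δx' ≈ 7.87 km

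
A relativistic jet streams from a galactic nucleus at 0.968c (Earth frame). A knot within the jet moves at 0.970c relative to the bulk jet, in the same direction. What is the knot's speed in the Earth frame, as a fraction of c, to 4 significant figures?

u ≈ 0.9995c

Relativistic velocity addition: u = (u' + v)/(1 + u'v/c²)
= (0.970 + 0.968)/(1 + 0.970×0.968) = 1.938/1.93896 = 0.9995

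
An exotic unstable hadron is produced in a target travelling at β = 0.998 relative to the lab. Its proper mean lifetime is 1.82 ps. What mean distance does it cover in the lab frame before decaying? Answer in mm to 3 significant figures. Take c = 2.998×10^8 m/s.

γ = 1/√(1 − 0.998²) = 15.819
Dilated lifetime: Δt = γτ₀ = 15.819 × 1.82 ps = 28.791 ps
d = vΔt = 0.998c × 28.791 ps = 2.9920×10^8 m/s × 2.8791×10^-11 s = 8.61 mm

d ≈ 8.61 mm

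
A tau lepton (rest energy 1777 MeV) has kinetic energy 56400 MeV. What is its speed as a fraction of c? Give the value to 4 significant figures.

β ≈ 0.9995

γ = 1 + K/(m₀c²) = 1 + 56400/1777 = 32.7389
β = √(1 − 1/γ²) = 0.9995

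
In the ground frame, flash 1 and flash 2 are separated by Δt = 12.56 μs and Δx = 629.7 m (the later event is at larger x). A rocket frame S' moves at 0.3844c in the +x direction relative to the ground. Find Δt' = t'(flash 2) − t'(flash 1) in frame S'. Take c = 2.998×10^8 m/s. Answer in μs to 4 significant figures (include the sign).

Δt' ≈ 12.73 μs

γ = 1/√(1 − 0.3844²) = 1.08323
Δt' = γ(Δt − vΔx/c²) = 1.08323 × (12.56 μs − 0.3844×629.7 m / (2.998×10^8 m/s))
= 1.08323 × (11.7526 μs) = 12.73 μs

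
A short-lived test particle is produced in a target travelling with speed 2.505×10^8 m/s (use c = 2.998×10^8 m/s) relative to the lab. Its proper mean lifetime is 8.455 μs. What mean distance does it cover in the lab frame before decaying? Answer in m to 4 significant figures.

β = v/c = 2.505×10^8 / 2.998×10^8 = 0.835557
γ = 1/√(1 − 0.835557²) = 1.82016
Dilated lifetime: Δt = γτ₀ = 1.82016 × 8.455 μs = 15.3894 μs
d = vΔt = 0.835557c × 15.3894 μs = 2.50500×10^8 m/s × 1.53894×10^-5 s = 3855 m

d ≈ 3855 m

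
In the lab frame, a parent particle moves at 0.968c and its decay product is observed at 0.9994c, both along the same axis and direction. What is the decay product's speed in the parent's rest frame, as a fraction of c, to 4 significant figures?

Inverse velocity addition: u' = (u − v)/(1 − uv/c²)
= (0.9994 − 0.968)/(1 − 0.9994×0.968) = 0.03140/0.0325808 = 0.9638

u' ≈ 0.9638c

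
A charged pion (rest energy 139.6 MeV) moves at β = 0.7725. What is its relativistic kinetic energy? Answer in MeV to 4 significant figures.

γ = 1/√(1 − 0.7725²) = 1.57477
K = (γ − 1)m₀c² = (1.57477 − 1) × 139.6 MeV = 0.574767 × 139.6 MeV = 80.24 MeV

K ≈ 80.24 MeV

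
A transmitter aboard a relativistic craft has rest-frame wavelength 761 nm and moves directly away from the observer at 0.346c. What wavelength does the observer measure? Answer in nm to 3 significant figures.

Relativistic Doppler: λ_obs = λ_src √((1+β)/(1−β))
= 761 × √(1.3460/0.65400) = 761 × 1.4346 = 1090 nm

λ_obs ≈ 1090 nm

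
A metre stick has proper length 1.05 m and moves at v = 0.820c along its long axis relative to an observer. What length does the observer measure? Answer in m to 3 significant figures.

γ = 1/√(1 − 0.820²) = 1.7471
Length contraction: L = L₀/γ = 1.05/1.7471 = 0.601 m

L ≈ 0.601 m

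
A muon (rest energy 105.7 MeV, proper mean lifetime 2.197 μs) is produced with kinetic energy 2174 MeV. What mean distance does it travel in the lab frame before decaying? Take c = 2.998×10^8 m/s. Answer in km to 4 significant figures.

γ = 1 + K/(m₀c²) = 1 + 2174/105.7 = 21.5676
β = √(1 − 1/γ²) = 0.998925
Dilated lifetime: γτ₀ = 21.5676 × 2.197 μs = 47.3841 μs
d = βc·γτ₀ = 0.998925 × (2.998×10^8 m/s) × 4.73841×10^-5 s = 14.19 km

d ≈ 14.19 km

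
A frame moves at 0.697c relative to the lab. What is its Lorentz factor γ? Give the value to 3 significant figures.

γ = 1/√(1 − β²) = 1/√(1 − 0.697²) = 1/√(0.51419) = 1.39

γ ≈ 1.39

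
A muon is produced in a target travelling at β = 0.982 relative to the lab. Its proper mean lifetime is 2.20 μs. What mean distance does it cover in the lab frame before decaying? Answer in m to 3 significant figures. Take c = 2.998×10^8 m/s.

γ = 1/√(1 − 0.982²) = 5.2943
Dilated lifetime: Δt = γτ₀ = 5.2943 × 2.20 μs = 11.648 μs
d = vΔt = 0.982c × 11.648 μs = 2.9440×10^8 m/s × 1.1648×10^-5 s = 3430 m

d ≈ 3430 m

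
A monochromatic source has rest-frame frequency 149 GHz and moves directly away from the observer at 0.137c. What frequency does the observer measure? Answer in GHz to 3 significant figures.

f_obs ≈ 130 GHz

Relativistic Doppler: f_obs = f_src √((1−β)/(1+β))
= 149 × √(0.86300/1.1370) = 149 × 0.87121 = 130 GHz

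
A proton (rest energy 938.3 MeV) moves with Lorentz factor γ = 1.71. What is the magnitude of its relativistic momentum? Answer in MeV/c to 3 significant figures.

β = √(1 − 1/γ²) = √(1 − 1/1.71²) = 0.81118
p = γβm₀c = 1.71 × 0.81118 × 938.3 MeV/c = 1300 MeV/c

p ≈ 1300 MeV/c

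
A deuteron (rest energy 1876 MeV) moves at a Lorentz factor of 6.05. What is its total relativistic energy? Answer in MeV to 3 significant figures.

γ = 6.05 (given)
E = γm₀c² = 6.05 × 1876 MeV = 11300 MeV

E ≈ 11300 MeV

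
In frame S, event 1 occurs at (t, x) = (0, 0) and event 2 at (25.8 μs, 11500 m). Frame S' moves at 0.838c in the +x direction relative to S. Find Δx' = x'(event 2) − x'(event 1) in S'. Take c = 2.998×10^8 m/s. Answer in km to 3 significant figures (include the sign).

γ = 1/√(1 − 0.838²) = 1.8326
Δx' = γ(Δx − vΔt) = 1.8326 × (11500 m − 0.838×(2.998×10^8 m/s)×25.8×10^-6 s)
= 1.8326 × (5018.2 m) = 9.20 km

Δx' ≈ 9.20 km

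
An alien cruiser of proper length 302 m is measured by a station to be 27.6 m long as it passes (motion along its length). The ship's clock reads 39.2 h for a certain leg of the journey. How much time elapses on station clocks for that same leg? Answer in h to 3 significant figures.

Δt ≈ 429 h

Length contraction ⇒ γ = L₀/L = 302/27.6 = 10.942
Time dilation: Δt = γτ₀ = 10.942 × 39.2 h = 429 h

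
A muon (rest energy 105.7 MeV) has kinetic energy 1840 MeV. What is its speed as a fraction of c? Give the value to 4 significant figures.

β ≈ 0.9985

γ = 1 + K/(m₀c²) = 1 + 1840/105.7 = 18.4078
β = √(1 − 1/γ²) = 0.9985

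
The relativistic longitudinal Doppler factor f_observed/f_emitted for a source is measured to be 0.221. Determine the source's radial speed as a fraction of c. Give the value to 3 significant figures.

β ≈ 0.907

f_obs/f_src = √((1−β)/(1+β)) = 0.221  ⇒  (1−β)/(1+β) = 0.048841
β = |1 − D²|/(1 + D²) = |1 − 0.048841|/(1 + 0.048841) = 0.907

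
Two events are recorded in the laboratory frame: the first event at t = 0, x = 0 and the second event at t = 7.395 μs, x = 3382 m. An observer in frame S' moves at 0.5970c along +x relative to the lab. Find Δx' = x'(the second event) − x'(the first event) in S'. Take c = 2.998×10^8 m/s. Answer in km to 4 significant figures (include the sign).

Δx' ≈ 2.566 km

γ = 1/√(1 − 0.5970²) = 1.24651
Δx' = γ(Δx − vΔt) = 1.24651 × (3382 m − 0.5970×(2.998×10^8 m/s)×7.395×10^-6 s)
= 1.24651 × (2058.44 m) = 2.566 km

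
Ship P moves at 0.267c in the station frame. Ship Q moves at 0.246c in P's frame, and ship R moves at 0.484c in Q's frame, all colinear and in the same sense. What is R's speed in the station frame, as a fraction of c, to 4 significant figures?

u ≈ 0.7830c

Compose boost 2: (0.246 + 0.267)/(1 + 0.246×0.267) = 0.5130/1.06568 = 0.481382
Compose boost 3: (0.484 + 0.481382)/(1 + 0.484×0.481382) = 0.965382/1.23299 = 0.7830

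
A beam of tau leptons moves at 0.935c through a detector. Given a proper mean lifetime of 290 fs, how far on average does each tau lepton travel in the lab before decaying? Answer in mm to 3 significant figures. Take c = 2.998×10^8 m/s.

γ = 1/√(1 − 0.935²) = 2.8197
Dilated lifetime: Δt = γτ₀ = 2.8197 × 290 fs = 817.71 fs
d = vΔt = 0.935c × 817.71 fs = 2.8031×10^8 m/s × 8.1771×10^-13 s = 0.229 mm

d ≈ 0.229 mm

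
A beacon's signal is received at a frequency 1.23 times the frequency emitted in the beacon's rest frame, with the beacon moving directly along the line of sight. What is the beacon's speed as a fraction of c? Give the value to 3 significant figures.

β ≈ 0.204

f_obs/f_src = √((1+β)/(1−β)) = 1.23  ⇒  (1+β)/(1−β) = 1.5129
β = |1 − D²|/(1 + D²) = |1 − 1.5129|/(1 + 1.5129) = 0.204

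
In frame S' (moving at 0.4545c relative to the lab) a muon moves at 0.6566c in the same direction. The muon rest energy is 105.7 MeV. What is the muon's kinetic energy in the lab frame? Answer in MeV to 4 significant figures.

K ≈ 98.58 MeV

u_lab = (0.6566 + 0.4545)/(1 + 0.6566×0.4545) = 0.8557293
γ = 1/√(1 − 0.8557293²) = 1.93265
K = (γ − 1)m₀c² = (1.93265 − 1) × 105.7 = 0.932652 × 105.7 = 98.58 MeV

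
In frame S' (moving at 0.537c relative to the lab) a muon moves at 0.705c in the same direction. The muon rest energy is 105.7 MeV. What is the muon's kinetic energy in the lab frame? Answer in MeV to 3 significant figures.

u_lab = (0.705 + 0.537)/(1 + 0.705×0.537) = 0.900924
γ = 1/√(1 − 0.900924²) = 2.3043
K = (γ − 1)m₀c² = (2.3043 − 1) × 105.7 = 1.3043 × 105.7 = 138 MeV

K ≈ 138 MeV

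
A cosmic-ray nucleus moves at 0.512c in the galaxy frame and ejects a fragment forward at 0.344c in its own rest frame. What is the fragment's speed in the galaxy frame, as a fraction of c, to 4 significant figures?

Compose boost 2: (0.344 + 0.512)/(1 + 0.344×0.512) = 0.8560/1.17613 = 0.7278

u ≈ 0.7278c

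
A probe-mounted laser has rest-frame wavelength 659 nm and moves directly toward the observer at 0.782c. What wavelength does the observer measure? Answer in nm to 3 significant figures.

Relativistic Doppler: λ_obs = λ_src √((1−β)/(1+β))
= 659 × √(0.21800/1.7820) = 659 × 0.34976 = 230 nm

λ_obs ≈ 230 nm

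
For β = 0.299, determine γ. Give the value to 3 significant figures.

γ = 1/√(1 − β²) = 1/√(1 − 0.299²) = 1/√(0.91060) = 1.05

γ ≈ 1.05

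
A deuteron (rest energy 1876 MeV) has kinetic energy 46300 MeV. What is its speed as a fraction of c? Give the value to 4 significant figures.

β ≈ 0.9992

γ = 1 + K/(m₀c²) = 1 + 46300/1876 = 25.6802
β = √(1 − 1/γ²) = 0.9992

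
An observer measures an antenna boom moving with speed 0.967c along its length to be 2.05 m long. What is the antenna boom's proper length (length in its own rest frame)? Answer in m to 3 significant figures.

γ = 1/√(1 − 0.967²) = 3.9250
L₀ = γL = 3.9250 × 2.05 = 8.05 m

L₀ ≈ 8.05 m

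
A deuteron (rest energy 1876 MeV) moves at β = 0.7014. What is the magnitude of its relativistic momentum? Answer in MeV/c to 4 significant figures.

γ = 1/√(1 − 0.7014²) = 1.40298
p = γβm₀c = 1.40298 × 0.7014 × 1876 MeV/c = 1846 MeV/c

p ≈ 1846 MeV/c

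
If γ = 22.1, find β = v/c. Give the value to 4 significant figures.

β ≈ 0.9990

β = √(1 − 1/γ²) = √(1 − 1/22.1²) = √(0.997953) = 0.9990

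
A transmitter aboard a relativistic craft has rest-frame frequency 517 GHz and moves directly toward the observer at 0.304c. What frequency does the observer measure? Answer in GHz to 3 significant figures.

Relativistic Doppler: f_obs = f_src √((1+β)/(1−β))
= 517 × √(1.3040/0.69600) = 517 × 1.3688 = 708 GHz

f_obs ≈ 708 GHz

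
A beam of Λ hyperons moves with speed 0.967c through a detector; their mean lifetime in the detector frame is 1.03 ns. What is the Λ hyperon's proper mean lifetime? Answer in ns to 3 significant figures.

γ = 1/√(1 − 0.967²) = 3.9250
Proper time: τ₀ = Δt/γ = 1.03/3.9250 = 0.262 ns

τ₀ ≈ 0.262 ns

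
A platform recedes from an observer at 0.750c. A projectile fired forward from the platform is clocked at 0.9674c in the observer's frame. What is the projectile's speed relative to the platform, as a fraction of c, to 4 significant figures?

Inverse velocity addition: u' = (u − v)/(1 − uv/c²)
= (0.9674 − 0.750)/(1 − 0.9674×0.750) = 0.2174/0.274450 = 0.7921

u' ≈ 0.7921c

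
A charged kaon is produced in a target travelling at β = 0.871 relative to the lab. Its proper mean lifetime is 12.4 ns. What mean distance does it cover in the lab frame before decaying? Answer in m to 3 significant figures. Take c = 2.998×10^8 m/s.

γ = 1/√(1 − 0.871²) = 2.0355
Dilated lifetime: Δt = γτ₀ = 2.0355 × 12.4 ns = 25.240 ns
d = vΔt = 0.871c × 25.240 ns = 2.6113×10^8 m/s × 2.5240×10^-8 s = 6.59 m

d ≈ 6.59 m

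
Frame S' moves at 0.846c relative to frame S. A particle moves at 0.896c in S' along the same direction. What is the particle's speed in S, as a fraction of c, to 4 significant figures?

Relativistic velocity addition: u = (u' + v)/(1 + u'v/c²)
= (0.896 + 0.846)/(1 + 0.896×0.846) = 1.742/1.75802 = 0.9909

u ≈ 0.9909c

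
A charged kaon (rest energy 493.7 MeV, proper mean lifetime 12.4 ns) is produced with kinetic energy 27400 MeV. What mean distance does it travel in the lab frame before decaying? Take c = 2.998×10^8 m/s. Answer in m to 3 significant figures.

d ≈ 210 m

γ = 1 + K/(m₀c²) = 1 + 27400/493.7 = 56.499
β = √(1 − 1/γ²) = 0.99984
Dilated lifetime: γτ₀ = 56.499 × 12.4 ns = 700.59 ns
d = βc·γτ₀ = 0.99984 × (2.998×10^8 m/s) × 7.0059×10^-7 s = 210 m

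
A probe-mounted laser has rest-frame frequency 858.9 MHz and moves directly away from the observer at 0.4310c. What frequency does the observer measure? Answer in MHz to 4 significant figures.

Relativistic Doppler: f_obs = f_src √((1−β)/(1+β))
= 858.9 × √(0.569000/1.43100) = 858.9 × 0.630574 = 541.6 MHz

f_obs ≈ 541.6 MHz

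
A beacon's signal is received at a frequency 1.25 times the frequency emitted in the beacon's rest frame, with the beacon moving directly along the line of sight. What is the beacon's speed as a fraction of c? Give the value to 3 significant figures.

f_obs/f_src = √((1+β)/(1−β)) = 1.25  ⇒  (1+β)/(1−β) = 1.5625
β = |1 − D²|/(1 + D²) = |1 − 1.5625|/(1 + 1.5625) = 0.220

β ≈ 0.220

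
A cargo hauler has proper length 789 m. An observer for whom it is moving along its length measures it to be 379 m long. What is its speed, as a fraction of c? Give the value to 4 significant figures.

γ = L₀/L = 789/379 = 2.08179
β = √(1 − 1/γ²) = 0.8771

β ≈ 0.8771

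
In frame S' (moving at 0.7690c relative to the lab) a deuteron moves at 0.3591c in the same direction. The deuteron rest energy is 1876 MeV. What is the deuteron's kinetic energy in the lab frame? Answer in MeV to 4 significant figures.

K ≈ 2137 MeV

u_lab = (0.3591 + 0.7690)/(1 + 0.3591×0.7690) = 0.8839884
γ = 1/√(1 − 0.8839884²) = 2.13900
K = (γ − 1)m₀c² = (2.13900 − 1) × 1876 = 1.13900 × 1876 = 2137 MeV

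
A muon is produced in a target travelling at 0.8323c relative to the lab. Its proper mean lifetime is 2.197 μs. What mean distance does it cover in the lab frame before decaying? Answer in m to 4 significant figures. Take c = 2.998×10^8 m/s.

γ = 1/√(1 − 0.8323²) = 1.80399
Dilated lifetime: Δt = γτ₀ = 1.80399 × 2.197 μs = 3.96338 μs
d = vΔt = 0.8323c × 3.96338 μs = 2.49524×10^8 m/s × 3.96338×10^-6 s = 989.0 m

d ≈ 989.0 m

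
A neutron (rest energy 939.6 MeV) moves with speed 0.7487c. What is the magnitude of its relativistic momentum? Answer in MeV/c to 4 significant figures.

γ = 1/√(1 − 0.7487²) = 1.50850
p = γβm₀c = 1.50850 × 0.7487 × 939.6 MeV/c = 1061 MeV/c

p ≈ 1061 MeV/c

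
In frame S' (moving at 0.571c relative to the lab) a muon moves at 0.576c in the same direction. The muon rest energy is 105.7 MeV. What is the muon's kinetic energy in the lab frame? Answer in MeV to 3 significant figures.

u_lab = (0.576 + 0.571)/(1 + 0.576×0.571) = 0.863122
γ = 1/√(1 − 0.863122²) = 1.9802
K = (γ − 1)m₀c² = (1.9802 − 1) × 105.7 = 0.98022 × 105.7 = 104 MeV

K ≈ 104 MeV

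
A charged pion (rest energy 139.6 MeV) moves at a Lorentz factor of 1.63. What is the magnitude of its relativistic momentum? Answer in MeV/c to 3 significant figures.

p ≈ 180 MeV/c

β = √(1 − 1/γ²) = √(1 − 1/1.63²) = 0.78970
p = γβm₀c = 1.63 × 0.78970 × 139.6 MeV/c = 180 MeV/c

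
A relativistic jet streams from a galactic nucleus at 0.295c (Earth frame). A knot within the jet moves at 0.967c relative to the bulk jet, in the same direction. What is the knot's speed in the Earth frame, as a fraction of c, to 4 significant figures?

u ≈ 0.9819c

Relativistic velocity addition: u = (u' + v)/(1 + u'v/c²)
= (0.967 + 0.295)/(1 + 0.967×0.295) = 1.262/1.28526 = 0.9819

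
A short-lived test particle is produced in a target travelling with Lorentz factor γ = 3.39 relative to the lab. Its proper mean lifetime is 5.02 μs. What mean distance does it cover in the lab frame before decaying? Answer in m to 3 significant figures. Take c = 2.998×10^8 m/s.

d ≈ 4870 m

β = √(1 − 1/γ²) = √(1 − 1/3.39²) = 0.95550
Dilated lifetime: Δt = γτ₀ = 3.39 × 5.02 μs = 17.018 μs
d = vΔt = 0.95550c × 17.018 μs = 2.8646×10^8 m/s × 1.7018×10^-5 s = 4870 m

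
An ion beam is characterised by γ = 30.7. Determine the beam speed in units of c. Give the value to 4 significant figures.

β ≈ 0.9995

β = √(1 − 1/γ²) = √(1 − 1/30.7²) = √(0.998939) = 0.9995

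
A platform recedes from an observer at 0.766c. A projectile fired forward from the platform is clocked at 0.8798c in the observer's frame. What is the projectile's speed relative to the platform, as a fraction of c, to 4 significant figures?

Inverse velocity addition: u' = (u − v)/(1 − uv/c²)
= (0.8798 − 0.766)/(1 − 0.8798×0.766) = 0.1138/0.326073 = 0.3490

u' ≈ 0.3490c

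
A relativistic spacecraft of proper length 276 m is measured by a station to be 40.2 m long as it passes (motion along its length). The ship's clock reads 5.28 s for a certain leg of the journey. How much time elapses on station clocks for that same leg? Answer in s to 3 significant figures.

Length contraction ⇒ γ = L₀/L = 276/40.2 = 6.8657
Time dilation: Δt = γτ₀ = 6.8657 × 5.28 s = 36.3 s

Δt ≈ 36.3 s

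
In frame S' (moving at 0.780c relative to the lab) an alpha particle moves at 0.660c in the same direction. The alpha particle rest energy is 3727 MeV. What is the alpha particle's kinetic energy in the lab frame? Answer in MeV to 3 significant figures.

K ≈ 8280 MeV

u_lab = (0.660 + 0.780)/(1 + 0.660×0.780) = 0.950621
γ = 1/√(1 − 0.950621²) = 3.2221
K = (γ − 1)m₀c² = (3.2221 − 1) × 3727 = 2.2221 × 3727 = 8280 MeV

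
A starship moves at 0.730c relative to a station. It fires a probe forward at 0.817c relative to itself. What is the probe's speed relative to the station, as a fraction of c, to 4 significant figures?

u ≈ 0.9690c

Relativistic velocity addition: u = (u' + v)/(1 + u'v/c²)
= (0.817 + 0.730)/(1 + 0.817×0.730) = 1.547/1.59641 = 0.9690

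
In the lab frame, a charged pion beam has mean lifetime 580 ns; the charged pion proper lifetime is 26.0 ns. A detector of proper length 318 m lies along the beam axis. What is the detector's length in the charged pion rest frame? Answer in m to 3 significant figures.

L ≈ 14.3 m

Time dilation ⇒ γ = Δt/τ₀ = 580/26.0 = 22.308
Length contraction: L = L₀/γ = 318/22.308 = 14.3 m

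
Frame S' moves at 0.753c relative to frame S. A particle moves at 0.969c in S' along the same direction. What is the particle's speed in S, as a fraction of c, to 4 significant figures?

u ≈ 0.9956c

Relativistic velocity addition: u = (u' + v)/(1 + u'v/c²)
= (0.969 + 0.753)/(1 + 0.969×0.753) = 1.722/1.72966 = 0.9956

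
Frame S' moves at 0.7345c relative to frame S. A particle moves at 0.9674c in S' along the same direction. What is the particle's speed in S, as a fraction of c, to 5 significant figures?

u ≈ 0.99494c

Relativistic velocity addition: u = (u' + v)/(1 + u'v/c²)
= (0.9674 + 0.7345)/(1 + 0.9674×0.7345) = 1.7019/1.710555 = 0.99494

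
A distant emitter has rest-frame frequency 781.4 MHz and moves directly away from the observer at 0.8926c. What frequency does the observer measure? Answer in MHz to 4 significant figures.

Relativistic Doppler: f_obs = f_src √((1−β)/(1+β))
= 781.4 × √(0.107400/1.89260) = 781.4 × 0.238217 = 186.1 MHz

f_obs ≈ 186.1 MHz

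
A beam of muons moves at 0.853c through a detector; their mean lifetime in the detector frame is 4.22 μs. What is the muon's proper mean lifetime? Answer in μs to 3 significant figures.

τ₀ ≈ 2.20 μs

γ = 1/√(1 − 0.853²) = 1.9160
Proper time: τ₀ = Δt/γ = 4.22/1.9160 = 2.20 μs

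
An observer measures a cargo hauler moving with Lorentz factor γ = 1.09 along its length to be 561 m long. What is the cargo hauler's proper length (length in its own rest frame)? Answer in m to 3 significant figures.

γ = 1.09 (given)
L₀ = γL = 1.09 × 561 = 611 m

L₀ ≈ 611 m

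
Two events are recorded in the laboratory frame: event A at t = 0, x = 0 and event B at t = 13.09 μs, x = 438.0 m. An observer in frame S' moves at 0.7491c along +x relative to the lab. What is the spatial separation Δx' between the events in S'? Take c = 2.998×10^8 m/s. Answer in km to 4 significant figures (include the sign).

Δx' ≈ -3.776 km

γ = 1/√(1 − 0.7491²) = 1.50953
Δx' = γ(Δx − vΔt) = 1.50953 × (438.0 m − 0.7491×(2.998×10^8 m/s)×13.09×10^-6 s)
= 1.50953 × (-2501.75 m) = -3.776 km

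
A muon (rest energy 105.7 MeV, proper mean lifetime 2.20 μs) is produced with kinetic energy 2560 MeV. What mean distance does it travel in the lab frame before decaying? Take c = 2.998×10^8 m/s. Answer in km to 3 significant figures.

γ = 1 + K/(m₀c²) = 1 + 2560/105.7 = 25.219
β = √(1 − 1/γ²) = 0.99921
Dilated lifetime: γτ₀ = 25.219 × 2.20 μs = 55.483 μs
d = βc·γτ₀ = 0.99921 × (2.998×10^8 m/s) × 5.5483×10^-5 s = 16.6 km

d ≈ 16.6 km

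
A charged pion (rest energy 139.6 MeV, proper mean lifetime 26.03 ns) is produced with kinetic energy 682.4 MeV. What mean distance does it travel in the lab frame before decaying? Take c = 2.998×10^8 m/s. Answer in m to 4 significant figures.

γ = 1 + K/(m₀c²) = 1 + 682.4/139.6 = 5.88825
β = √(1 − 1/γ²) = 0.985473
Dilated lifetime: γτ₀ = 5.88825 × 26.03 ns = 153.271 ns
d = βc·γτ₀ = 0.985473 × (2.998×10^8 m/s) × 1.53271×10^-7 s = 45.28 m

d ≈ 45.28 m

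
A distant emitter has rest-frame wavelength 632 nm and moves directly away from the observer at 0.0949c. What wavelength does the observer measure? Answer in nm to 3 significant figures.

λ_obs ≈ 695 nm

Relativistic Doppler: λ_obs = λ_src √((1+β)/(1−β))
= 632 × √(1.0949/0.90510) = 632 × 1.0999 = 695 nm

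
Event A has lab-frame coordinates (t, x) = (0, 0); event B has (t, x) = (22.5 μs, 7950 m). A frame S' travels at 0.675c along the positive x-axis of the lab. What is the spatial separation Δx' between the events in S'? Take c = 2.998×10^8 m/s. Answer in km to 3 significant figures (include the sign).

Δx' ≈ 4.60 km

γ = 1/√(1 − 0.675²) = 1.3553
Δx' = γ(Δx − vΔt) = 1.3553 × (7950 m − 0.675×(2.998×10^8 m/s)×22.5×10^-6 s)
= 1.3553 × (3396.8 m) = 4.60 km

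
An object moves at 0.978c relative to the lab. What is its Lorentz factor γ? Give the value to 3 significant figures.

γ ≈ 4.79

γ = 1/√(1 − β²) = 1/√(1 − 0.978²) = 1/√(0.043516) = 4.79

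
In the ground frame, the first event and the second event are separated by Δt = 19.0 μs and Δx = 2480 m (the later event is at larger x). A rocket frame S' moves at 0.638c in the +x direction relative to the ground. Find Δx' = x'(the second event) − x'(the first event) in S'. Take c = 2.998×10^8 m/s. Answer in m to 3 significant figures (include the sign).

γ = 1/√(1 − 0.638²) = 1.2986
Δx' = γ(Δx − vΔt) = 1.2986 × (2480 m − 0.638×(2.998×10^8 m/s)×19.0×10^-6 s)
= 1.2986 × (-1154.2 m) = -1500 m

Δx' ≈ -1500 m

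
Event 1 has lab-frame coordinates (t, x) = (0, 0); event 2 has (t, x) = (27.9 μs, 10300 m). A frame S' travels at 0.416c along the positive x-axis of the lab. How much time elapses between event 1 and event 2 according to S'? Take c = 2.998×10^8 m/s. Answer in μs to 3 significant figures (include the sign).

Δt' ≈ 15.0 μs

γ = 1/√(1 − 0.416²) = 1.0997
Δt' = γ(Δt − vΔx/c²) = 1.0997 × (27.9 μs − 0.416×10300 m / (2.998×10^8 m/s))
= 1.0997 × (13.608 μs) = 15.0 μs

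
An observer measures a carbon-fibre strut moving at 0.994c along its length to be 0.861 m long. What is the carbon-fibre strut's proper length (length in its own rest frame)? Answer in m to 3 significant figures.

L₀ ≈ 7.87 m

γ = 1/√(1 − 0.994²) = 9.1424
L₀ = γL = 9.1424 × 0.861 = 7.87 m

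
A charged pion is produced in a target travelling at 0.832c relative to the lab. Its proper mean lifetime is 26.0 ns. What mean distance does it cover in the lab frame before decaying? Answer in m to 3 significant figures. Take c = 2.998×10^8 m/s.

γ = 1/√(1 − 0.832²) = 1.8025
Dilated lifetime: Δt = γτ₀ = 1.8025 × 26.0 ns = 46.866 ns
d = vΔt = 0.832c × 46.866 ns = 2.4943×10^8 m/s × 4.6866×10^-8 s = 11.7 m

d ≈ 11.7 m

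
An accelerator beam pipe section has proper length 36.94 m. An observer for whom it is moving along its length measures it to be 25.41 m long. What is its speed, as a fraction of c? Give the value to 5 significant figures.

β ≈ 0.72583

γ = L₀/L = 36.94/25.41 = 1.453758
β = √(1 − 1/γ²) = 0.72583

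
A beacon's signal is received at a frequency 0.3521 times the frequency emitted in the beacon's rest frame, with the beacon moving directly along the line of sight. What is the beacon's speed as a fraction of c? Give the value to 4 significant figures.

f_obs/f_src = √((1−β)/(1+β)) = 0.3521  ⇒  (1−β)/(1+β) = 0.123974
β = |1 − D²|/(1 + D²) = |1 − 0.123974|/(1 + 0.123974) = 0.7794

β ≈ 0.7794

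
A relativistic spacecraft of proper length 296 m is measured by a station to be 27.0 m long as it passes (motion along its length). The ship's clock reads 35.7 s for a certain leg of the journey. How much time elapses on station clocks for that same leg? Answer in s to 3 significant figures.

Length contraction ⇒ γ = L₀/L = 296/27.0 = 10.963
Time dilation: Δt = γτ₀ = 10.963 × 35.7 s = 391 s

Δt ≈ 391 s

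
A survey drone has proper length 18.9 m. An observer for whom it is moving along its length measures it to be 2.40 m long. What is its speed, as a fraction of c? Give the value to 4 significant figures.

γ = L₀/L = 18.9/2.40 = 7.87500
β = √(1 − 1/γ²) = 0.9919

β ≈ 0.9919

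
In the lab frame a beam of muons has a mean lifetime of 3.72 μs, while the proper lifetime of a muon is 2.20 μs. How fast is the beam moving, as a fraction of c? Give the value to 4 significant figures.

β ≈ 0.8064

γ = Δt/τ₀ = 3.72/2.20 = 1.69091
β = √(1 − 1/γ²) = √(1 − 1/1.69091²) = 0.8064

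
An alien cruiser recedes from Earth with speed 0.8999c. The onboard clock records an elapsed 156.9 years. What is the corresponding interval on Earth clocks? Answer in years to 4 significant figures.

Δt ≈ 359.8 years

γ = 1/√(1 − 0.8999²) = 2.29307
Time dilation: Δt = γτ₀ = 2.29307 × 156.9 years = 359.8 years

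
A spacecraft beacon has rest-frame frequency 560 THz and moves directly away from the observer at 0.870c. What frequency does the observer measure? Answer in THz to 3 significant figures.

f_obs ≈ 148 THz

Relativistic Doppler: f_obs = f_src √((1−β)/(1+β))
= 560 × √(0.13000/1.8700) = 560 × 0.26366 = 148 THz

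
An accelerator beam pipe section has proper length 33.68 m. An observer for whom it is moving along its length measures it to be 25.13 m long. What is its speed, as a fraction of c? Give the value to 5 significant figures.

β ≈ 0.66579

γ = L₀/L = 33.68/25.13 = 1.340231
β = √(1 − 1/γ²) = 0.66579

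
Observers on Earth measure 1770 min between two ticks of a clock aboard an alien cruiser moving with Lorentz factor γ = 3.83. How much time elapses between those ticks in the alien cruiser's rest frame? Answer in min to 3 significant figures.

τ₀ ≈ 462 min

γ = 3.83 (given)
Proper time: τ₀ = Δt/γ = 1770/3.83 = 462 min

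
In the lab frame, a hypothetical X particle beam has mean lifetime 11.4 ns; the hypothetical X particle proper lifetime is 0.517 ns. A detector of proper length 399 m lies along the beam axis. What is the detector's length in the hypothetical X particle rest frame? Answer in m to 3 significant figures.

L ≈ 18.1 m

Time dilation ⇒ γ = Δt/τ₀ = 11.4/0.517 = 22.050
Length contraction: L = L₀/γ = 399/22.050 = 18.1 m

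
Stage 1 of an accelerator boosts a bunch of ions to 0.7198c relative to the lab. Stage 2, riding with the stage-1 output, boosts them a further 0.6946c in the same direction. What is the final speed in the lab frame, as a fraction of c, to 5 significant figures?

u ≈ 0.94295c

Compose boost 2: (0.6946 + 0.7198)/(1 + 0.6946×0.7198) = 1.4144/1.499973 = 0.94295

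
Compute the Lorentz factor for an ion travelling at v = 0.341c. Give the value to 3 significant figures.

γ ≈ 1.06

γ = 1/√(1 − β²) = 1/√(1 − 0.341²) = 1/√(0.88372) = 1.06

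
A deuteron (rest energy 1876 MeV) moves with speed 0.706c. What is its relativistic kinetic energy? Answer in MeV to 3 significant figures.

K ≈ 773 MeV

γ = 1/√(1 − 0.706²) = 1.4120
K = (γ − 1)m₀c² = (1.4120 − 1) × 1876 MeV = 0.41201 × 1876 MeV = 773 MeV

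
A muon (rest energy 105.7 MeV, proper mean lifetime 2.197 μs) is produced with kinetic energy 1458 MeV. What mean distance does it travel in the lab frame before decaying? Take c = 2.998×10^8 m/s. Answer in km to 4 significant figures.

d ≈ 9.722 km

γ = 1 + K/(m₀c²) = 1 + 1458/105.7 = 14.7938
β = √(1 − 1/γ²) = 0.997713
Dilated lifetime: γτ₀ = 14.7938 × 2.197 μs = 32.5019 μs
d = βc·γτ₀ = 0.997713 × (2.998×10^8 m/s) × 3.25019×10^-5 s = 9.722 km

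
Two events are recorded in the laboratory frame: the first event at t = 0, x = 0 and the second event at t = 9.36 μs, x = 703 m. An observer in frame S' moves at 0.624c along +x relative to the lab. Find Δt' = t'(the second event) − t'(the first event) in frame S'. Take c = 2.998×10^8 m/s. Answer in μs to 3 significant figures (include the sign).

Δt' ≈ 10.1 μs

γ = 1/√(1 − 0.624²) = 1.2797
Δt' = γ(Δt − vΔx/c²) = 1.2797 × (9.36 μs − 0.624×703 m / (2.998×10^8 m/s))
= 1.2797 × (7.8968 μs) = 10.1 μs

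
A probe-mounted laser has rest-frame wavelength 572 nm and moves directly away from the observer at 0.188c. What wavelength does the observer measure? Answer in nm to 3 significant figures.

λ_obs ≈ 692 nm

Relativistic Doppler: λ_obs = λ_src √((1+β)/(1−β))
= 572 × √(1.1880/0.81200) = 572 × 1.2096 = 692 nm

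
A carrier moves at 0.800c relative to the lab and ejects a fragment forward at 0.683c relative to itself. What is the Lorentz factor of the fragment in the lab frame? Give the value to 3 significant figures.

γ ≈ 3.53

u_lab = (0.683 + 0.800)/(1 + 0.683×0.800) = 1.483/1.54640 = 0.959002
γ = 1/√(1 − 0.959002²) = 3.53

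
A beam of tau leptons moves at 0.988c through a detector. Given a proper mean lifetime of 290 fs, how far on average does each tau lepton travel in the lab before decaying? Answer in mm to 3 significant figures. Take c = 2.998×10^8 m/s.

γ = 1/√(1 − 0.988²) = 6.4744
Dilated lifetime: Δt = γτ₀ = 6.4744 × 290 fs = 1877.6 fs
d = vΔt = 0.988c × 1877.6 fs = 2.9620×10^8 m/s × 1.8776×10^-12 s = 0.556 mm

d ≈ 0.556 mm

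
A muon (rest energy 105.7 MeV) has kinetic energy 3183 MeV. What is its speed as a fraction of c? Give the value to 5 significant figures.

γ = 1 + K/(m₀c²) = 1 + 3183/105.7 = 31.11353
β = √(1 − 1/γ²) = 0.99948

β ≈ 0.99948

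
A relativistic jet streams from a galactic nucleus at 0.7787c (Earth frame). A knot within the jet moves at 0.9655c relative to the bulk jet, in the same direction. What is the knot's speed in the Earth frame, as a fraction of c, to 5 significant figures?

u ≈ 0.99564c

Relativistic velocity addition: u = (u' + v)/(1 + u'v/c²)
= (0.9655 + 0.7787)/(1 + 0.9655×0.7787) = 1.7442/1.751835 = 0.99564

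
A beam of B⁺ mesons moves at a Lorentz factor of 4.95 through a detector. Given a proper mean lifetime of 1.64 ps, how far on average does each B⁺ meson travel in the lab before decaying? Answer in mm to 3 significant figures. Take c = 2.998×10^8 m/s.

d ≈ 2.38 mm

β = √(1 − 1/γ²) = √(1 − 1/4.95²) = 0.97938
Dilated lifetime: Δt = γτ₀ = 4.95 × 1.64 ps = 8.1180 ps
d = vΔt = 0.97938c × 8.1180 ps = 2.9362×10^8 m/s × 8.1180×10^-12 s = 2.38 mm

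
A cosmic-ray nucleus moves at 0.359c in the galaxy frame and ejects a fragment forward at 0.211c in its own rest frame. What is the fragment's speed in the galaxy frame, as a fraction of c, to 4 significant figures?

u ≈ 0.5299c

Compose boost 2: (0.211 + 0.359)/(1 + 0.211×0.359) = 0.5700/1.07575 = 0.5299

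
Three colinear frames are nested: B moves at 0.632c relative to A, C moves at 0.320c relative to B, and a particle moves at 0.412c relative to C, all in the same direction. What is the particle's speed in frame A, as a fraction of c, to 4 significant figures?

Compose boost 2: (0.320 + 0.632)/(1 + 0.320×0.632) = 0.9520/1.20224 = 0.791855
Compose boost 3: (0.412 + 0.791855)/(1 + 0.412×0.791855) = 1.20386/1.32624 = 0.9077

u ≈ 0.9077c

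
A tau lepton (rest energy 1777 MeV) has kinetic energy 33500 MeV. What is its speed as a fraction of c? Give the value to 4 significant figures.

β ≈ 0.9987

γ = 1 + K/(m₀c²) = 1 + 33500/1777 = 19.8520
β = √(1 − 1/γ²) = 0.9987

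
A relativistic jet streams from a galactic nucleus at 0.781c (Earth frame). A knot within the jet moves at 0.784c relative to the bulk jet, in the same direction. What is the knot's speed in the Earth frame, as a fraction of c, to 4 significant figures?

u ≈ 0.9707c

Relativistic velocity addition: u = (u' + v)/(1 + u'v/c²)
= (0.784 + 0.781)/(1 + 0.784×0.781) = 1.565/1.61230 = 0.9707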